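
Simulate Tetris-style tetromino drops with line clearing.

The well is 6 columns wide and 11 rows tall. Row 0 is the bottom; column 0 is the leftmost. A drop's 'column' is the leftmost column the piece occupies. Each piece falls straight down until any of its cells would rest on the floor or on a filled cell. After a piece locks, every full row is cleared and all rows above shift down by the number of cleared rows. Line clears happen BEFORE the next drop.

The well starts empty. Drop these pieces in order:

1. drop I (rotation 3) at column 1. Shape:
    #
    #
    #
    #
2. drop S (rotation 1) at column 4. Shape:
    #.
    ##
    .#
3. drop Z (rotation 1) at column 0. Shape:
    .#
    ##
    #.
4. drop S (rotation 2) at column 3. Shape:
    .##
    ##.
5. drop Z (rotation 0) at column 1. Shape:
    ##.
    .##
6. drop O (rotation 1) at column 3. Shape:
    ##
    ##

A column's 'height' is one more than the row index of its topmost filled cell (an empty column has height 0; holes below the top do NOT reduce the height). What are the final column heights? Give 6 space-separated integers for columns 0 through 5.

Answer: 5 7 7 8 8 5

Derivation:
Drop 1: I rot3 at col 1 lands with bottom-row=0; cleared 0 line(s) (total 0); column heights now [0 4 0 0 0 0], max=4
Drop 2: S rot1 at col 4 lands with bottom-row=0; cleared 0 line(s) (total 0); column heights now [0 4 0 0 3 2], max=4
Drop 3: Z rot1 at col 0 lands with bottom-row=3; cleared 0 line(s) (total 0); column heights now [5 6 0 0 3 2], max=6
Drop 4: S rot2 at col 3 lands with bottom-row=3; cleared 0 line(s) (total 0); column heights now [5 6 0 4 5 5], max=6
Drop 5: Z rot0 at col 1 lands with bottom-row=5; cleared 0 line(s) (total 0); column heights now [5 7 7 6 5 5], max=7
Drop 6: O rot1 at col 3 lands with bottom-row=6; cleared 0 line(s) (total 0); column heights now [5 7 7 8 8 5], max=8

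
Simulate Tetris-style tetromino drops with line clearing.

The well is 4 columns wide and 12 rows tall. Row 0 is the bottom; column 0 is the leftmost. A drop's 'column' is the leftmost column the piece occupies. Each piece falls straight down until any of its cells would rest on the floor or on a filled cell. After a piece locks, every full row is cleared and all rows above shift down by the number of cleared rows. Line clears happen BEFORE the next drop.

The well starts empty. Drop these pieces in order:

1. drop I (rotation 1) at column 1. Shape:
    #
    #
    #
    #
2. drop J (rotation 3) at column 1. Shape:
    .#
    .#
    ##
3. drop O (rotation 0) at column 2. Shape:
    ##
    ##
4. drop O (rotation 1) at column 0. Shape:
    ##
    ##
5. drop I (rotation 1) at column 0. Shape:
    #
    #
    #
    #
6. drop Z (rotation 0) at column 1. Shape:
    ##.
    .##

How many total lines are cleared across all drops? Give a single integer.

Answer: 0

Derivation:
Drop 1: I rot1 at col 1 lands with bottom-row=0; cleared 0 line(s) (total 0); column heights now [0 4 0 0], max=4
Drop 2: J rot3 at col 1 lands with bottom-row=4; cleared 0 line(s) (total 0); column heights now [0 5 7 0], max=7
Drop 3: O rot0 at col 2 lands with bottom-row=7; cleared 0 line(s) (total 0); column heights now [0 5 9 9], max=9
Drop 4: O rot1 at col 0 lands with bottom-row=5; cleared 0 line(s) (total 0); column heights now [7 7 9 9], max=9
Drop 5: I rot1 at col 0 lands with bottom-row=7; cleared 0 line(s) (total 0); column heights now [11 7 9 9], max=11
Drop 6: Z rot0 at col 1 lands with bottom-row=9; cleared 0 line(s) (total 0); column heights now [11 11 11 10], max=11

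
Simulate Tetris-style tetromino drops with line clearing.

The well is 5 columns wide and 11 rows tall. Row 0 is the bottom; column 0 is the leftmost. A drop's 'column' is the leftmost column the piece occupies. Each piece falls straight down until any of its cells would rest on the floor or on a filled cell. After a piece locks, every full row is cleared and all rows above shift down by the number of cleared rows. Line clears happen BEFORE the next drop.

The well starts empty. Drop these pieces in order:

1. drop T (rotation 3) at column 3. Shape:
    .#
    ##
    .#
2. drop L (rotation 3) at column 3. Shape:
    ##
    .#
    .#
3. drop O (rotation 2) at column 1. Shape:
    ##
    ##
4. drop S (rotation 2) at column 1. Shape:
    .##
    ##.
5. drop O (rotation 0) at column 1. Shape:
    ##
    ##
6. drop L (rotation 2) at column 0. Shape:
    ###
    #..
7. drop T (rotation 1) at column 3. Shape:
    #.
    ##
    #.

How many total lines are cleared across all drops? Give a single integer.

Answer: 1

Derivation:
Drop 1: T rot3 at col 3 lands with bottom-row=0; cleared 0 line(s) (total 0); column heights now [0 0 0 2 3], max=3
Drop 2: L rot3 at col 3 lands with bottom-row=3; cleared 0 line(s) (total 0); column heights now [0 0 0 6 6], max=6
Drop 3: O rot2 at col 1 lands with bottom-row=0; cleared 0 line(s) (total 0); column heights now [0 2 2 6 6], max=6
Drop 4: S rot2 at col 1 lands with bottom-row=5; cleared 0 line(s) (total 0); column heights now [0 6 7 7 6], max=7
Drop 5: O rot0 at col 1 lands with bottom-row=7; cleared 0 line(s) (total 0); column heights now [0 9 9 7 6], max=9
Drop 6: L rot2 at col 0 lands with bottom-row=8; cleared 0 line(s) (total 0); column heights now [10 10 10 7 6], max=10
Drop 7: T rot1 at col 3 lands with bottom-row=7; cleared 1 line(s) (total 1); column heights now [9 9 9 9 6], max=9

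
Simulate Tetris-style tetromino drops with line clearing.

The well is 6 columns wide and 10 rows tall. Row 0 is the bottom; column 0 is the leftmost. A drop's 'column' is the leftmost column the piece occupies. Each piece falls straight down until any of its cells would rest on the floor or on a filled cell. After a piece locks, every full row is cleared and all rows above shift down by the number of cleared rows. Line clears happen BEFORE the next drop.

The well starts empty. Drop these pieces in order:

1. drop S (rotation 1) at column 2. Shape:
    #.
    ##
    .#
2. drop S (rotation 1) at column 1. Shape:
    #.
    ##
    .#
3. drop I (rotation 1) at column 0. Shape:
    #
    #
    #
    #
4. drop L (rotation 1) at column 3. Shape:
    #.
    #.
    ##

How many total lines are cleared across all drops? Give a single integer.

Answer: 0

Derivation:
Drop 1: S rot1 at col 2 lands with bottom-row=0; cleared 0 line(s) (total 0); column heights now [0 0 3 2 0 0], max=3
Drop 2: S rot1 at col 1 lands with bottom-row=3; cleared 0 line(s) (total 0); column heights now [0 6 5 2 0 0], max=6
Drop 3: I rot1 at col 0 lands with bottom-row=0; cleared 0 line(s) (total 0); column heights now [4 6 5 2 0 0], max=6
Drop 4: L rot1 at col 3 lands with bottom-row=2; cleared 0 line(s) (total 0); column heights now [4 6 5 5 3 0], max=6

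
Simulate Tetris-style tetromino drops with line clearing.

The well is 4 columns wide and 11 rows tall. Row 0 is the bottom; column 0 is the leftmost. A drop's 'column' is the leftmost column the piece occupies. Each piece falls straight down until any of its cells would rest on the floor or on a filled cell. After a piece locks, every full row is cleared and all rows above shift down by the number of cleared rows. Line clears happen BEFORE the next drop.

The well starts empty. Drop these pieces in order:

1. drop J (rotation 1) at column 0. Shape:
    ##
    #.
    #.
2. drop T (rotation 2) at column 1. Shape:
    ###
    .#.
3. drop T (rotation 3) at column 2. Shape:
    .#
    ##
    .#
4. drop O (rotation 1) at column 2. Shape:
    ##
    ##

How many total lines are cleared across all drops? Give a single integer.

Answer: 0

Derivation:
Drop 1: J rot1 at col 0 lands with bottom-row=0; cleared 0 line(s) (total 0); column heights now [3 3 0 0], max=3
Drop 2: T rot2 at col 1 lands with bottom-row=2; cleared 0 line(s) (total 0); column heights now [3 4 4 4], max=4
Drop 3: T rot3 at col 2 lands with bottom-row=4; cleared 0 line(s) (total 0); column heights now [3 4 6 7], max=7
Drop 4: O rot1 at col 2 lands with bottom-row=7; cleared 0 line(s) (total 0); column heights now [3 4 9 9], max=9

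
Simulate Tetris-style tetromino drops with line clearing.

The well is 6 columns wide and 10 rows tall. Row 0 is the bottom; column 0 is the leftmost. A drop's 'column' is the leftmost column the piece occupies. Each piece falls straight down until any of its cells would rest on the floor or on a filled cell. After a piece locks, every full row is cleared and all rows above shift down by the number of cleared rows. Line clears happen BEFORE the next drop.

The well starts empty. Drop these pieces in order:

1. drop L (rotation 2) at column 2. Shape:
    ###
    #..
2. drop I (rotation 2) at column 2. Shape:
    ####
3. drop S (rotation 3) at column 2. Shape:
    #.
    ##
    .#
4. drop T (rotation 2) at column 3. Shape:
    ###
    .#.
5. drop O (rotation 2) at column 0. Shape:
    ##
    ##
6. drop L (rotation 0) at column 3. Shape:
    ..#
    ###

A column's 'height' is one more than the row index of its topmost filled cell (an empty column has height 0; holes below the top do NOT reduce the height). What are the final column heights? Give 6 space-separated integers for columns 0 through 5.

Answer: 2 2 6 7 7 8

Derivation:
Drop 1: L rot2 at col 2 lands with bottom-row=0; cleared 0 line(s) (total 0); column heights now [0 0 2 2 2 0], max=2
Drop 2: I rot2 at col 2 lands with bottom-row=2; cleared 0 line(s) (total 0); column heights now [0 0 3 3 3 3], max=3
Drop 3: S rot3 at col 2 lands with bottom-row=3; cleared 0 line(s) (total 0); column heights now [0 0 6 5 3 3], max=6
Drop 4: T rot2 at col 3 lands with bottom-row=4; cleared 0 line(s) (total 0); column heights now [0 0 6 6 6 6], max=6
Drop 5: O rot2 at col 0 lands with bottom-row=0; cleared 0 line(s) (total 0); column heights now [2 2 6 6 6 6], max=6
Drop 6: L rot0 at col 3 lands with bottom-row=6; cleared 0 line(s) (total 0); column heights now [2 2 6 7 7 8], max=8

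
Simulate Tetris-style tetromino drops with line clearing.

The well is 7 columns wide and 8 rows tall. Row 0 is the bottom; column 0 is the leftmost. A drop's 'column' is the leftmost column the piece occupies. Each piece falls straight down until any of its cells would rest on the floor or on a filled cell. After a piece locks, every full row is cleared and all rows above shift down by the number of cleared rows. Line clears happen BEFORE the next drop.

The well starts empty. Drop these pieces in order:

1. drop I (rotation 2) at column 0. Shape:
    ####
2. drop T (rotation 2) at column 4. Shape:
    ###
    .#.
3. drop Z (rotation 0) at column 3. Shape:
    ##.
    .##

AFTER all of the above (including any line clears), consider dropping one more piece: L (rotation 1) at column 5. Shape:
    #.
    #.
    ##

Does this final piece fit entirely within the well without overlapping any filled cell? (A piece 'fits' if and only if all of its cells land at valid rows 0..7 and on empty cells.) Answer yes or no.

Drop 1: I rot2 at col 0 lands with bottom-row=0; cleared 0 line(s) (total 0); column heights now [1 1 1 1 0 0 0], max=1
Drop 2: T rot2 at col 4 lands with bottom-row=0; cleared 0 line(s) (total 0); column heights now [1 1 1 1 2 2 2], max=2
Drop 3: Z rot0 at col 3 lands with bottom-row=2; cleared 0 line(s) (total 0); column heights now [1 1 1 4 4 3 2], max=4
Test piece L rot1 at col 5 (width 2): heights before test = [1 1 1 4 4 3 2]; fits = True

Answer: yes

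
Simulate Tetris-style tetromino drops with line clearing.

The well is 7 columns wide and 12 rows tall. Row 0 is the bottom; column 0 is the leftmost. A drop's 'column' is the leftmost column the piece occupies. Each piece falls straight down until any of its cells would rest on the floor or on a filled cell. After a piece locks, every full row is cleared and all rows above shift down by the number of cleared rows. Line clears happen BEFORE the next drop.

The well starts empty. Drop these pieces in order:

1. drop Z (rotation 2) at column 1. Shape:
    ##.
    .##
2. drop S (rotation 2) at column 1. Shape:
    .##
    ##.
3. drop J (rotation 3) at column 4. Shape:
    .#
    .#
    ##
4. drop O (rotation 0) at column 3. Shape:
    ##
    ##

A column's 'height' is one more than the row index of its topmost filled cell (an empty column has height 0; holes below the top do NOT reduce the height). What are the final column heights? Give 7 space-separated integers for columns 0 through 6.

Answer: 0 3 4 6 6 3 0

Derivation:
Drop 1: Z rot2 at col 1 lands with bottom-row=0; cleared 0 line(s) (total 0); column heights now [0 2 2 1 0 0 0], max=2
Drop 2: S rot2 at col 1 lands with bottom-row=2; cleared 0 line(s) (total 0); column heights now [0 3 4 4 0 0 0], max=4
Drop 3: J rot3 at col 4 lands with bottom-row=0; cleared 0 line(s) (total 0); column heights now [0 3 4 4 1 3 0], max=4
Drop 4: O rot0 at col 3 lands with bottom-row=4; cleared 0 line(s) (total 0); column heights now [0 3 4 6 6 3 0], max=6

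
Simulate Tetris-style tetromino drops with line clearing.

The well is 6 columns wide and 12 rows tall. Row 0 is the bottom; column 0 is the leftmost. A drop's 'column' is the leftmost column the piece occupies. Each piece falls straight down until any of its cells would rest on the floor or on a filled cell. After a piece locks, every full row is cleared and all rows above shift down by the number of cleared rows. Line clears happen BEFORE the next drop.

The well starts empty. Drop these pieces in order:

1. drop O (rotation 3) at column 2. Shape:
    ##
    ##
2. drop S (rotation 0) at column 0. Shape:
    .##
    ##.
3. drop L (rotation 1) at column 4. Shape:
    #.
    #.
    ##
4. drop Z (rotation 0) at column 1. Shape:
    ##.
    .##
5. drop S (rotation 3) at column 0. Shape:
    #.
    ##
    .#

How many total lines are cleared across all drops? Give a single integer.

Drop 1: O rot3 at col 2 lands with bottom-row=0; cleared 0 line(s) (total 0); column heights now [0 0 2 2 0 0], max=2
Drop 2: S rot0 at col 0 lands with bottom-row=1; cleared 0 line(s) (total 0); column heights now [2 3 3 2 0 0], max=3
Drop 3: L rot1 at col 4 lands with bottom-row=0; cleared 0 line(s) (total 0); column heights now [2 3 3 2 3 1], max=3
Drop 4: Z rot0 at col 1 lands with bottom-row=3; cleared 0 line(s) (total 0); column heights now [2 5 5 4 3 1], max=5
Drop 5: S rot3 at col 0 lands with bottom-row=5; cleared 0 line(s) (total 0); column heights now [8 7 5 4 3 1], max=8

Answer: 0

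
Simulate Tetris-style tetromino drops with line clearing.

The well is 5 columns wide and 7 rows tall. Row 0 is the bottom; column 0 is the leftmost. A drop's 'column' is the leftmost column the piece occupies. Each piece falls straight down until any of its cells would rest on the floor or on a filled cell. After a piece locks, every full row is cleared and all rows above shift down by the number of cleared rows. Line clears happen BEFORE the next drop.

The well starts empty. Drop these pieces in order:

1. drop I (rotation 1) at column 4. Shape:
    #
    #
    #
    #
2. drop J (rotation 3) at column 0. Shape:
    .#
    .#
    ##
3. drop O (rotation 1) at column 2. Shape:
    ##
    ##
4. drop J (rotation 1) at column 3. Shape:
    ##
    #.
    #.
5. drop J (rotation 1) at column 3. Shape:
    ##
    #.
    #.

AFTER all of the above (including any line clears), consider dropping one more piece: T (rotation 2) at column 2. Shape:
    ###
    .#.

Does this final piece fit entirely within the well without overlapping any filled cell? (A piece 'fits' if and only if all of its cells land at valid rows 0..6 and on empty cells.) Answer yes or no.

Answer: no

Derivation:
Drop 1: I rot1 at col 4 lands with bottom-row=0; cleared 0 line(s) (total 0); column heights now [0 0 0 0 4], max=4
Drop 2: J rot3 at col 0 lands with bottom-row=0; cleared 0 line(s) (total 0); column heights now [1 3 0 0 4], max=4
Drop 3: O rot1 at col 2 lands with bottom-row=0; cleared 1 line(s) (total 1); column heights now [0 2 1 1 3], max=3
Drop 4: J rot1 at col 3 lands with bottom-row=1; cleared 0 line(s) (total 1); column heights now [0 2 1 4 4], max=4
Drop 5: J rot1 at col 3 lands with bottom-row=4; cleared 0 line(s) (total 1); column heights now [0 2 1 7 7], max=7
Test piece T rot2 at col 2 (width 3): heights before test = [0 2 1 7 7]; fits = False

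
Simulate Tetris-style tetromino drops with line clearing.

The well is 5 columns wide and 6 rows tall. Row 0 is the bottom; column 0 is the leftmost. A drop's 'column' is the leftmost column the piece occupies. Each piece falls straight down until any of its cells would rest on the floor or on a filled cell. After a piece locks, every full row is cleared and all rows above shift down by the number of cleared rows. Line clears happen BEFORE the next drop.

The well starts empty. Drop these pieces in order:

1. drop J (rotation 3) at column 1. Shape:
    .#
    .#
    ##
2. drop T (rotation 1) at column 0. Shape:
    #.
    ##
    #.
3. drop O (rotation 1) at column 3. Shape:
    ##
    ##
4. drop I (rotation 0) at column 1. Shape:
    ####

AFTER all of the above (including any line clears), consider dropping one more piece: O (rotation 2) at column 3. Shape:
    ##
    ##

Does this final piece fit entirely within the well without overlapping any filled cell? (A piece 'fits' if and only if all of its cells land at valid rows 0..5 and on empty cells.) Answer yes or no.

Drop 1: J rot3 at col 1 lands with bottom-row=0; cleared 0 line(s) (total 0); column heights now [0 1 3 0 0], max=3
Drop 2: T rot1 at col 0 lands with bottom-row=0; cleared 0 line(s) (total 0); column heights now [3 2 3 0 0], max=3
Drop 3: O rot1 at col 3 lands with bottom-row=0; cleared 2 line(s) (total 2); column heights now [1 0 1 0 0], max=1
Drop 4: I rot0 at col 1 lands with bottom-row=1; cleared 0 line(s) (total 2); column heights now [1 2 2 2 2], max=2
Test piece O rot2 at col 3 (width 2): heights before test = [1 2 2 2 2]; fits = True

Answer: yes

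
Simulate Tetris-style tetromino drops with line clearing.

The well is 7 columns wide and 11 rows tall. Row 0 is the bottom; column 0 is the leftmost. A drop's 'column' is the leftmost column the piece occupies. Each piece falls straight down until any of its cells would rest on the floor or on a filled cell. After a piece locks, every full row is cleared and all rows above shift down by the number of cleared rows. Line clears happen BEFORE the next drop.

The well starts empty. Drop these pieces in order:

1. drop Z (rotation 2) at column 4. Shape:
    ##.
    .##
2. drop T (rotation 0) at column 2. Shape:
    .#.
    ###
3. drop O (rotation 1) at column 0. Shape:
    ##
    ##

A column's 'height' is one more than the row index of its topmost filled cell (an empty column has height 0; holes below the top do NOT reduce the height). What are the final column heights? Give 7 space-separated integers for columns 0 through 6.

Answer: 2 2 3 4 3 2 1

Derivation:
Drop 1: Z rot2 at col 4 lands with bottom-row=0; cleared 0 line(s) (total 0); column heights now [0 0 0 0 2 2 1], max=2
Drop 2: T rot0 at col 2 lands with bottom-row=2; cleared 0 line(s) (total 0); column heights now [0 0 3 4 3 2 1], max=4
Drop 3: O rot1 at col 0 lands with bottom-row=0; cleared 0 line(s) (total 0); column heights now [2 2 3 4 3 2 1], max=4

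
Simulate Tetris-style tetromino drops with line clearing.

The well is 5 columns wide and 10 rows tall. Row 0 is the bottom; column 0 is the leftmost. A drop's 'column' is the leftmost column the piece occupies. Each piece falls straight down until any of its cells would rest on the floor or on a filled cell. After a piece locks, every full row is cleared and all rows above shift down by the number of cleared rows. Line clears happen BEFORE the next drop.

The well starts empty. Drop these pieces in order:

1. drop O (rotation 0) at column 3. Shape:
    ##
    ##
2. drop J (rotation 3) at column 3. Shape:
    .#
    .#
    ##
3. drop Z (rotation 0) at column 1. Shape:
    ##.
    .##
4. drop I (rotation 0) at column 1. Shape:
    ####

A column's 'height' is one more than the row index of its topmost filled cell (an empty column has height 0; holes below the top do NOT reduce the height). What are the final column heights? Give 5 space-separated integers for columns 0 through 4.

Answer: 0 6 6 6 6

Derivation:
Drop 1: O rot0 at col 3 lands with bottom-row=0; cleared 0 line(s) (total 0); column heights now [0 0 0 2 2], max=2
Drop 2: J rot3 at col 3 lands with bottom-row=2; cleared 0 line(s) (total 0); column heights now [0 0 0 3 5], max=5
Drop 3: Z rot0 at col 1 lands with bottom-row=3; cleared 0 line(s) (total 0); column heights now [0 5 5 4 5], max=5
Drop 4: I rot0 at col 1 lands with bottom-row=5; cleared 0 line(s) (total 0); column heights now [0 6 6 6 6], max=6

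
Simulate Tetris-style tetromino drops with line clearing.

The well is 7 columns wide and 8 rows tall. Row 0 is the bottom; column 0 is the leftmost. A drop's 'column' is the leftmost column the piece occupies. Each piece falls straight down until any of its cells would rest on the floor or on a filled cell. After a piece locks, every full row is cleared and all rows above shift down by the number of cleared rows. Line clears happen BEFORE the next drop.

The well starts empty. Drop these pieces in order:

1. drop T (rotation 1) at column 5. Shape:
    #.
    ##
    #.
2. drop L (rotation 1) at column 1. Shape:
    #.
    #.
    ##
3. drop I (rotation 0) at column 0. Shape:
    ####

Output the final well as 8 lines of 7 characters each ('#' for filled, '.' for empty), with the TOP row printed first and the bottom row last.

Answer: .......
.......
.......
.......
####...
.#...#.
.#...##
.##..#.

Derivation:
Drop 1: T rot1 at col 5 lands with bottom-row=0; cleared 0 line(s) (total 0); column heights now [0 0 0 0 0 3 2], max=3
Drop 2: L rot1 at col 1 lands with bottom-row=0; cleared 0 line(s) (total 0); column heights now [0 3 1 0 0 3 2], max=3
Drop 3: I rot0 at col 0 lands with bottom-row=3; cleared 0 line(s) (total 0); column heights now [4 4 4 4 0 3 2], max=4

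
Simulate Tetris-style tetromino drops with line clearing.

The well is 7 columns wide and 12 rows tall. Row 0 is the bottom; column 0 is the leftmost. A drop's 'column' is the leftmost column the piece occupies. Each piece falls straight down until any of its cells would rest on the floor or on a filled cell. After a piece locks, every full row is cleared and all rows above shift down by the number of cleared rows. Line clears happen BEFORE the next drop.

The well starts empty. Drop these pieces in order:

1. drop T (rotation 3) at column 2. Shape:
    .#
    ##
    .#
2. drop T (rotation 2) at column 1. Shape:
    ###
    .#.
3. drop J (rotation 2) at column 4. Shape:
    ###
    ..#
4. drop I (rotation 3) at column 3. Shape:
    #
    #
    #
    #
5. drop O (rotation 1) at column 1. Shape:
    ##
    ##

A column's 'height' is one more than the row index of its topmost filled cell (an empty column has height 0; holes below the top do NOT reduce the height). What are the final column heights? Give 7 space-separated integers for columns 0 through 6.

Drop 1: T rot3 at col 2 lands with bottom-row=0; cleared 0 line(s) (total 0); column heights now [0 0 2 3 0 0 0], max=3
Drop 2: T rot2 at col 1 lands with bottom-row=2; cleared 0 line(s) (total 0); column heights now [0 4 4 4 0 0 0], max=4
Drop 3: J rot2 at col 4 lands with bottom-row=0; cleared 0 line(s) (total 0); column heights now [0 4 4 4 2 2 2], max=4
Drop 4: I rot3 at col 3 lands with bottom-row=4; cleared 0 line(s) (total 0); column heights now [0 4 4 8 2 2 2], max=8
Drop 5: O rot1 at col 1 lands with bottom-row=4; cleared 0 line(s) (total 0); column heights now [0 6 6 8 2 2 2], max=8

Answer: 0 6 6 8 2 2 2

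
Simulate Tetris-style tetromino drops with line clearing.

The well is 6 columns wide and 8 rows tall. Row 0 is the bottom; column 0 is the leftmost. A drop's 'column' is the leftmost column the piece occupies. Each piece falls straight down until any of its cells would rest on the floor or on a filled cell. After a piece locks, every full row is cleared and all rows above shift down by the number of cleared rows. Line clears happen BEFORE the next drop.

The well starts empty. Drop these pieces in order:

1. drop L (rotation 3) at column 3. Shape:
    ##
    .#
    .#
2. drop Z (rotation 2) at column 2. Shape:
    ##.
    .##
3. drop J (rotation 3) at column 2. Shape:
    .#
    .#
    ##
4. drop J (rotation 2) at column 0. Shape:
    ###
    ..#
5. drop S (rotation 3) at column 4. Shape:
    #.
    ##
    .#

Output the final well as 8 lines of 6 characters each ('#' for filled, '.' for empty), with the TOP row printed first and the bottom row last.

Drop 1: L rot3 at col 3 lands with bottom-row=0; cleared 0 line(s) (total 0); column heights now [0 0 0 3 3 0], max=3
Drop 2: Z rot2 at col 2 lands with bottom-row=3; cleared 0 line(s) (total 0); column heights now [0 0 5 5 4 0], max=5
Drop 3: J rot3 at col 2 lands with bottom-row=5; cleared 0 line(s) (total 0); column heights now [0 0 6 8 4 0], max=8
Drop 4: J rot2 at col 0 lands with bottom-row=6; cleared 0 line(s) (total 0); column heights now [8 8 8 8 4 0], max=8
Drop 5: S rot3 at col 4 lands with bottom-row=3; cleared 0 line(s) (total 0); column heights now [8 8 8 8 6 5], max=8

Answer: ####..
..##..
..###.
..####
...###
...##.
....#.
....#.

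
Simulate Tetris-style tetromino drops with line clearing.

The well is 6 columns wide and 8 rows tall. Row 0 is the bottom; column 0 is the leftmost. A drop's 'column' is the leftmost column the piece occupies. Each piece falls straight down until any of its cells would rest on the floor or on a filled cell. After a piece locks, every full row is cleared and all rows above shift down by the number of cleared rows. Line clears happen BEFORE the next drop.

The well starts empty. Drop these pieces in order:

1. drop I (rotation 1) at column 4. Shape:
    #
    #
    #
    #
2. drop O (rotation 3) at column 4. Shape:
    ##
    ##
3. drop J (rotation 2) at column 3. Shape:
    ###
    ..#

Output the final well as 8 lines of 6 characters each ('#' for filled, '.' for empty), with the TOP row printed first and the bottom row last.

Drop 1: I rot1 at col 4 lands with bottom-row=0; cleared 0 line(s) (total 0); column heights now [0 0 0 0 4 0], max=4
Drop 2: O rot3 at col 4 lands with bottom-row=4; cleared 0 line(s) (total 0); column heights now [0 0 0 0 6 6], max=6
Drop 3: J rot2 at col 3 lands with bottom-row=6; cleared 0 line(s) (total 0); column heights now [0 0 0 8 8 8], max=8

Answer: ...###
.....#
....##
....##
....#.
....#.
....#.
....#.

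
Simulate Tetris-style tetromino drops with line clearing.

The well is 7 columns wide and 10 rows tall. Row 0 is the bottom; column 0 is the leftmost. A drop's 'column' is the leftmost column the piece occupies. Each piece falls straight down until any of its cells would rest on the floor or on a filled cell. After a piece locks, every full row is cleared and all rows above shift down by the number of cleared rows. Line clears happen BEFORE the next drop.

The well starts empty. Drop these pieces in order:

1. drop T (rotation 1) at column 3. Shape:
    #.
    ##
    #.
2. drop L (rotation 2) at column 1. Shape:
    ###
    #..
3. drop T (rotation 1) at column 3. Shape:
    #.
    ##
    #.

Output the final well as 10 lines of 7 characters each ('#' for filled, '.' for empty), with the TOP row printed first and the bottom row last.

Answer: .......
.......
.......
...#...
...##..
...#...
.###...
.#.#...
...##..
...#...

Derivation:
Drop 1: T rot1 at col 3 lands with bottom-row=0; cleared 0 line(s) (total 0); column heights now [0 0 0 3 2 0 0], max=3
Drop 2: L rot2 at col 1 lands with bottom-row=2; cleared 0 line(s) (total 0); column heights now [0 4 4 4 2 0 0], max=4
Drop 3: T rot1 at col 3 lands with bottom-row=4; cleared 0 line(s) (total 0); column heights now [0 4 4 7 6 0 0], max=7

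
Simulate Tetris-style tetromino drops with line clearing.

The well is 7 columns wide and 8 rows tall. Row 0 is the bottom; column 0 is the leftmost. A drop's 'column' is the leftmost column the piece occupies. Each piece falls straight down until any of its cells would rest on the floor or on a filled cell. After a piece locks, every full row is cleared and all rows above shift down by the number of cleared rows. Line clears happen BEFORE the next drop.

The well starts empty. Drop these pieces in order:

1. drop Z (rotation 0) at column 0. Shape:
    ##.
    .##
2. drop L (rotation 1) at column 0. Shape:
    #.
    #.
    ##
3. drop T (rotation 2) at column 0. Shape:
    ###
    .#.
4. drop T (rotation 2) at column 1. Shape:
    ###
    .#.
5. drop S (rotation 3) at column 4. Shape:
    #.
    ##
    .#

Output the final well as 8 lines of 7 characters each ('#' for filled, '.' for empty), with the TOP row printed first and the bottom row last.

Answer: .###...
..#....
###....
##.....
#......
##..#..
##..##.
.##..#.

Derivation:
Drop 1: Z rot0 at col 0 lands with bottom-row=0; cleared 0 line(s) (total 0); column heights now [2 2 1 0 0 0 0], max=2
Drop 2: L rot1 at col 0 lands with bottom-row=2; cleared 0 line(s) (total 0); column heights now [5 3 1 0 0 0 0], max=5
Drop 3: T rot2 at col 0 lands with bottom-row=4; cleared 0 line(s) (total 0); column heights now [6 6 6 0 0 0 0], max=6
Drop 4: T rot2 at col 1 lands with bottom-row=6; cleared 0 line(s) (total 0); column heights now [6 8 8 8 0 0 0], max=8
Drop 5: S rot3 at col 4 lands with bottom-row=0; cleared 0 line(s) (total 0); column heights now [6 8 8 8 3 2 0], max=8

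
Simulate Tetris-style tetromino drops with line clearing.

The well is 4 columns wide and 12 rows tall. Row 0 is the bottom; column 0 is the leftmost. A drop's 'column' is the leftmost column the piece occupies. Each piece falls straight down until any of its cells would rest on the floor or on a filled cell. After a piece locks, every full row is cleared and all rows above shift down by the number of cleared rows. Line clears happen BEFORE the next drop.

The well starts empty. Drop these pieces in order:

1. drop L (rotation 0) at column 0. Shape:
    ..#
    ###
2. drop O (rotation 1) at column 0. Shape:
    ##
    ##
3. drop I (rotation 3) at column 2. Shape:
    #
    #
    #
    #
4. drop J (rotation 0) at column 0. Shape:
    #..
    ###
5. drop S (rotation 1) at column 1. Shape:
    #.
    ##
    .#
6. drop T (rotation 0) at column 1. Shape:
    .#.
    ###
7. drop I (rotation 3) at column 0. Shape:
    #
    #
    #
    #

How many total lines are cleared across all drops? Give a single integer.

Answer: 1

Derivation:
Drop 1: L rot0 at col 0 lands with bottom-row=0; cleared 0 line(s) (total 0); column heights now [1 1 2 0], max=2
Drop 2: O rot1 at col 0 lands with bottom-row=1; cleared 0 line(s) (total 0); column heights now [3 3 2 0], max=3
Drop 3: I rot3 at col 2 lands with bottom-row=2; cleared 0 line(s) (total 0); column heights now [3 3 6 0], max=6
Drop 4: J rot0 at col 0 lands with bottom-row=6; cleared 0 line(s) (total 0); column heights now [8 7 7 0], max=8
Drop 5: S rot1 at col 1 lands with bottom-row=7; cleared 0 line(s) (total 0); column heights now [8 10 9 0], max=10
Drop 6: T rot0 at col 1 lands with bottom-row=10; cleared 0 line(s) (total 0); column heights now [8 11 12 11], max=12
Drop 7: I rot3 at col 0 lands with bottom-row=8; cleared 1 line(s) (total 1); column heights now [11 10 11 0], max=11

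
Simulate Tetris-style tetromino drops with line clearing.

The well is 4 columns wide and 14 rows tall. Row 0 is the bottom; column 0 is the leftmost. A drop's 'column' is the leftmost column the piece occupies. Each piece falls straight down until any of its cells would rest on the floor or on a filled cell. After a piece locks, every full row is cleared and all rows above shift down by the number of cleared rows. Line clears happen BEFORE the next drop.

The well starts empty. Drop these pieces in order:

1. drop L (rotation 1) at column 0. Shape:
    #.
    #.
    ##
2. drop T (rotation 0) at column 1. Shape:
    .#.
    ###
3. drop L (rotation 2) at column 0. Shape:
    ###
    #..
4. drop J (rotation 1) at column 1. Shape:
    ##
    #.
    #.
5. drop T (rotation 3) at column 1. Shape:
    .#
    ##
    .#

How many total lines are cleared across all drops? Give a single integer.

Drop 1: L rot1 at col 0 lands with bottom-row=0; cleared 0 line(s) (total 0); column heights now [3 1 0 0], max=3
Drop 2: T rot0 at col 1 lands with bottom-row=1; cleared 1 line(s) (total 1); column heights now [2 1 2 0], max=2
Drop 3: L rot2 at col 0 lands with bottom-row=2; cleared 0 line(s) (total 1); column heights now [4 4 4 0], max=4
Drop 4: J rot1 at col 1 lands with bottom-row=4; cleared 0 line(s) (total 1); column heights now [4 7 7 0], max=7
Drop 5: T rot3 at col 1 lands with bottom-row=7; cleared 0 line(s) (total 1); column heights now [4 9 10 0], max=10

Answer: 1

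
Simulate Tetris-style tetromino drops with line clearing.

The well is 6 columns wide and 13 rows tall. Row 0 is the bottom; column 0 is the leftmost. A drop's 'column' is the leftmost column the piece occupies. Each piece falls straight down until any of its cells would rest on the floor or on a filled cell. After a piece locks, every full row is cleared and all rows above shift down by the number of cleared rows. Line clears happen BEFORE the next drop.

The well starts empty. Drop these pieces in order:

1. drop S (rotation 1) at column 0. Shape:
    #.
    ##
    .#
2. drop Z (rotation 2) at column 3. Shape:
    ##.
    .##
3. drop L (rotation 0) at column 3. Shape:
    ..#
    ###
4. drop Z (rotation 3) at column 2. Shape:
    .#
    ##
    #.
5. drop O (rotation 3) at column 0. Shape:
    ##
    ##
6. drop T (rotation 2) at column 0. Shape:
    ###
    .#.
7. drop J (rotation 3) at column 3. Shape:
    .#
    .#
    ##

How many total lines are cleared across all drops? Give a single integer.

Answer: 0

Derivation:
Drop 1: S rot1 at col 0 lands with bottom-row=0; cleared 0 line(s) (total 0); column heights now [3 2 0 0 0 0], max=3
Drop 2: Z rot2 at col 3 lands with bottom-row=0; cleared 0 line(s) (total 0); column heights now [3 2 0 2 2 1], max=3
Drop 3: L rot0 at col 3 lands with bottom-row=2; cleared 0 line(s) (total 0); column heights now [3 2 0 3 3 4], max=4
Drop 4: Z rot3 at col 2 lands with bottom-row=2; cleared 0 line(s) (total 0); column heights now [3 2 4 5 3 4], max=5
Drop 5: O rot3 at col 0 lands with bottom-row=3; cleared 0 line(s) (total 0); column heights now [5 5 4 5 3 4], max=5
Drop 6: T rot2 at col 0 lands with bottom-row=5; cleared 0 line(s) (total 0); column heights now [7 7 7 5 3 4], max=7
Drop 7: J rot3 at col 3 lands with bottom-row=5; cleared 0 line(s) (total 0); column heights now [7 7 7 6 8 4], max=8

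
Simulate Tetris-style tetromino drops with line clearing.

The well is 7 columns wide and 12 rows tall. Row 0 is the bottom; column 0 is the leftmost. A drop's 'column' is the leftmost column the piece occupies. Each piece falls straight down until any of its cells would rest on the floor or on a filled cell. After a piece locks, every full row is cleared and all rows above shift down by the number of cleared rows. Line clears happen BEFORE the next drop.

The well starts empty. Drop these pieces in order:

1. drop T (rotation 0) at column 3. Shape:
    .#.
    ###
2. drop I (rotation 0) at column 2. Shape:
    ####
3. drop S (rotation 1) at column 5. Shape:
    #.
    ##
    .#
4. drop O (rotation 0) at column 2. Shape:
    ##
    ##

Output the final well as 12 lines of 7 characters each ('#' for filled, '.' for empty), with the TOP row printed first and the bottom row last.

Drop 1: T rot0 at col 3 lands with bottom-row=0; cleared 0 line(s) (total 0); column heights now [0 0 0 1 2 1 0], max=2
Drop 2: I rot0 at col 2 lands with bottom-row=2; cleared 0 line(s) (total 0); column heights now [0 0 3 3 3 3 0], max=3
Drop 3: S rot1 at col 5 lands with bottom-row=2; cleared 0 line(s) (total 0); column heights now [0 0 3 3 3 5 4], max=5
Drop 4: O rot0 at col 2 lands with bottom-row=3; cleared 0 line(s) (total 0); column heights now [0 0 5 5 3 5 4], max=5

Answer: .......
.......
.......
.......
.......
.......
.......
..##.#.
..##.##
..#####
....#..
...###.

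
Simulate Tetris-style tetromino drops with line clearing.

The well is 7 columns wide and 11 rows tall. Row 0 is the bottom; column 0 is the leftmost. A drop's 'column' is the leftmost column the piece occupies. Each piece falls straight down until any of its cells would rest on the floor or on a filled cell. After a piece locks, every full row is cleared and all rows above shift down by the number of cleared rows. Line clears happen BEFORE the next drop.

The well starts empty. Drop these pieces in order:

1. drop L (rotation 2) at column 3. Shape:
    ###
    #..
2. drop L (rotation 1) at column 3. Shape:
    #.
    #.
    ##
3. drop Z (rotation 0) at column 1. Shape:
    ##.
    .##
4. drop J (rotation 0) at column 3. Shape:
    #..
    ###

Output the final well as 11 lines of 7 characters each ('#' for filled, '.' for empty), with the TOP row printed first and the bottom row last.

Drop 1: L rot2 at col 3 lands with bottom-row=0; cleared 0 line(s) (total 0); column heights now [0 0 0 2 2 2 0], max=2
Drop 2: L rot1 at col 3 lands with bottom-row=2; cleared 0 line(s) (total 0); column heights now [0 0 0 5 3 2 0], max=5
Drop 3: Z rot0 at col 1 lands with bottom-row=5; cleared 0 line(s) (total 0); column heights now [0 7 7 6 3 2 0], max=7
Drop 4: J rot0 at col 3 lands with bottom-row=6; cleared 0 line(s) (total 0); column heights now [0 7 7 8 7 7 0], max=8

Answer: .......
.......
.......
...#...
.#####.
..##...
...#...
...#...
...##..
...###.
...#...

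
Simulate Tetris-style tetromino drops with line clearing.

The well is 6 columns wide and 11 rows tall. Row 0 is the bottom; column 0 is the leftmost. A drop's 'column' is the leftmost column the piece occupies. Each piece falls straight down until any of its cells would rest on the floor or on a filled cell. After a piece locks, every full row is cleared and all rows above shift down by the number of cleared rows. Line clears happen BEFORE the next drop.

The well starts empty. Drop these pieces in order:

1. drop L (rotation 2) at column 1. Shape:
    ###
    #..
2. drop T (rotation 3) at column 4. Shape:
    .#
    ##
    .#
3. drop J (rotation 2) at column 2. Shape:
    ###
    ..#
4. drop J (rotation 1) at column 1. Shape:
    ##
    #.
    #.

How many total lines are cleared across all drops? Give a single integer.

Drop 1: L rot2 at col 1 lands with bottom-row=0; cleared 0 line(s) (total 0); column heights now [0 2 2 2 0 0], max=2
Drop 2: T rot3 at col 4 lands with bottom-row=0; cleared 0 line(s) (total 0); column heights now [0 2 2 2 2 3], max=3
Drop 3: J rot2 at col 2 lands with bottom-row=2; cleared 0 line(s) (total 0); column heights now [0 2 4 4 4 3], max=4
Drop 4: J rot1 at col 1 lands with bottom-row=2; cleared 0 line(s) (total 0); column heights now [0 5 5 4 4 3], max=5

Answer: 0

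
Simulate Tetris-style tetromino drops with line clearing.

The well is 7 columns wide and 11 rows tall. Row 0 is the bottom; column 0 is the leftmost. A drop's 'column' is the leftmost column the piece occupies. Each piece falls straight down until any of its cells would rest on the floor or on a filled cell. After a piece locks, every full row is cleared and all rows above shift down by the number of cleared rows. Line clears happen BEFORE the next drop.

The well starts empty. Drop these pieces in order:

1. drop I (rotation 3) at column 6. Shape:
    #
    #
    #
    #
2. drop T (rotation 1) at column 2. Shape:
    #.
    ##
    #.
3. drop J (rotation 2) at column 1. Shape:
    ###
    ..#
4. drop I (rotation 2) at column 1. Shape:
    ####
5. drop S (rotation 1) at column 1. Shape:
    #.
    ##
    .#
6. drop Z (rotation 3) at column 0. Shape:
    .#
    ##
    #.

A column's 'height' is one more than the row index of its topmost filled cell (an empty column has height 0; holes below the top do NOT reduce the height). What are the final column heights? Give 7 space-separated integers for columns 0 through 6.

Drop 1: I rot3 at col 6 lands with bottom-row=0; cleared 0 line(s) (total 0); column heights now [0 0 0 0 0 0 4], max=4
Drop 2: T rot1 at col 2 lands with bottom-row=0; cleared 0 line(s) (total 0); column heights now [0 0 3 2 0 0 4], max=4
Drop 3: J rot2 at col 1 lands with bottom-row=2; cleared 0 line(s) (total 0); column heights now [0 4 4 4 0 0 4], max=4
Drop 4: I rot2 at col 1 lands with bottom-row=4; cleared 0 line(s) (total 0); column heights now [0 5 5 5 5 0 4], max=5
Drop 5: S rot1 at col 1 lands with bottom-row=5; cleared 0 line(s) (total 0); column heights now [0 8 7 5 5 0 4], max=8
Drop 6: Z rot3 at col 0 lands with bottom-row=7; cleared 0 line(s) (total 0); column heights now [9 10 7 5 5 0 4], max=10

Answer: 9 10 7 5 5 0 4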